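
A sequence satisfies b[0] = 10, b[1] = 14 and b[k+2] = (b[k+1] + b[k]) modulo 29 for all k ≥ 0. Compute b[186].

4

We have b[0] = 10; b[1] = 14; b[2] = 24; b[3] = 9; b[4] = 4; b[5] = 13; b[6] = 17; b[7] = 1; b[8] = 18; b[9] = 19; b[10] = 8; b[11] = 27; b[12] = 6; b[13] = 4; b[14] = 10; b[15] = 14.
The sequence repeats with period 14.
So b[186] = b[0 + ((186-0) mod 14)] = b[4] = 4.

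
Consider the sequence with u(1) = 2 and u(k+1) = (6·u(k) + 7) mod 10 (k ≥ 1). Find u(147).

9

We have u(1) = 2, u(2) = 9, u(3) = 1, u(4) = 3, u(5) = 5, u(6) = 7, u(7) = 9.
Since u(7) = u(2) = 9, the sequence is eventually periodic: after a pre-period of length 1 it cycles with period 5.
For k ≥ 2, u(k) depends only on (k - 2) mod 5. (147 - 2) mod 5 = 0, so u(147) = u(2) = 9.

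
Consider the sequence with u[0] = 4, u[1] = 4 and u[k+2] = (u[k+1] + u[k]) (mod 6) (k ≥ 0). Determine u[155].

0

Listing terms: u[0] = 4; u[1] = 4; u[2] = 2; u[3] = 0; u[4] = 2; u[5] = 2; u[6] = 4; u[7] = 0; u[8] = 4; u[9] = 4.
Since (u[8], u[9]) = (u[0], u[1]) = (4, 4) (two consecutive terms determine the rest), the sequence is periodic with period 8.
(155 - 0) mod 8 = 3, so u[155] = u[3] = 0.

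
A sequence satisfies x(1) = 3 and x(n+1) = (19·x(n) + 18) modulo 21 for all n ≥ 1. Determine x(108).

18

Computing terms: x(1) = 3,  x(2) = 12,  x(3) = 15,  x(4) = 9,  x(5) = 0,  x(6) = 18,  x(7) = 3.
The sequence repeats with period 6.
(108 - 1) mod 6 = 5, so x(108) = x(6) = 18.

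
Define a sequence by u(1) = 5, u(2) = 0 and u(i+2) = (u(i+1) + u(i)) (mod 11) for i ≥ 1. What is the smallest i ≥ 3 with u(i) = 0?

12

u(1) = 5; u(2) = 0; u(3) = 5; u(4) = 5; u(5) = 10; u(6) = 4; u(7) = 3; u(8) = 7; u(9) = 10; u(10) = 6; u(11) = 5; u(12) = 0.
The sequence repeats with period 10.
The value 0 next appears (with i ≥ 3) at u(12).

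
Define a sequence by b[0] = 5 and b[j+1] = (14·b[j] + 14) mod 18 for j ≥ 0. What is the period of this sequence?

b[0] = 5; b[1] = 12; b[2] = 2; b[3] = 6; b[4] = 8; b[5] = 0; b[6] = 14; b[7] = 12.
Since b[7] = b[1] = 12, the sequence is eventually periodic: after a pre-period of length 1 it cycles with period 6.

6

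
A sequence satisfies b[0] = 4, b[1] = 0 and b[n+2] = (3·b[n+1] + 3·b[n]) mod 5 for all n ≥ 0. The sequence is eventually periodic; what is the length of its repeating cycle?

4

b[0] = 4, b[1] = 0, b[2] = 2, b[3] = 1, b[4] = 4, b[5] = 0.
The sequence repeats with period 4.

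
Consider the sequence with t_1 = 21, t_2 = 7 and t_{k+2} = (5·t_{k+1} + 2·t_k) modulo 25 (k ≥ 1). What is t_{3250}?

We have t_1 = 21, t_2 = 7, t_3 = 2, t_4 = 24, t_5 = 24, t_6 = 18, t_7 = 13, t_8 = 1, t_9 = 6, t_{10} = 7, t_{11} = 22, t_{12} = 24, t_{13} = 14, t_{14} = 18, t_{15} = 18, t_{16} = 1, t_{17} = 16, t_{18} = 7, t_{19} = 17, t_{20} = 24, t_{21} = 4, t_{22} = 18, t_{23} = 23, t_{24} = 1, t_{25} = 1, t_{26} = 7, t_{27} = 12, t_{28} = 24, t_{29} = 19, t_{30} = 18, t_{31} = 3, t_{32} = 1, t_{33} = 11, t_{34} = 7, t_{35} = 7, t_{36} = 24, t_{37} = 9, t_{38} = 18, t_{39} = 8, t_{40} = 1, t_{41} = 21, t_{42} = 7.
Since (t_{41}, t_{42}) = (t_1, t_2) = (21, 7) (two consecutive terms determine the rest), the sequence is periodic with period 40.
(3250 - 1) mod 40 = 9, so t_{3250} = t_{10} = 7.

7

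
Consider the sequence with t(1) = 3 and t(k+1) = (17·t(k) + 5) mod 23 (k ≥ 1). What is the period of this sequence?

22

Listing terms: t(1) = 3, t(2) = 10, t(3) = 14, t(4) = 13, t(5) = 19, t(6) = 6, t(7) = 15, t(8) = 7, t(9) = 9, t(10) = 20, t(11) = 0, t(12) = 5, t(13) = 21, t(14) = 17, t(15) = 18, t(16) = 12, t(17) = 2, t(18) = 16, t(19) = 1, t(20) = 22, t(21) = 11, t(22) = 8, t(23) = 3.
Since t(23) = t(1) = 3, the sequence is periodic with period 22.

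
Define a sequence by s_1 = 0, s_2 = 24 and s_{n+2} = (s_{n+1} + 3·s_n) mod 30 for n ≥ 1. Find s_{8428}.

6

Listing terms: s_1 = 0, s_2 = 24, s_3 = 24, s_4 = 6, s_5 = 18, s_6 = 6, s_7 = 0, s_8 = 18, s_9 = 18, s_{10} = 12, s_{11} = 6, s_{12} = 12, s_{13} = 0, s_{14} = 6, s_{15} = 6, s_{16} = 24, s_{17} = 12, s_{18} = 24, s_{19} = 0, s_{20} = 12, s_{21} = 12, s_{22} = 18, s_{23} = 24, s_{24} = 18, s_{25} = 0, s_{26} = 24.
Since (s_{25}, s_{26}) = (s_1, s_2) = (0, 24) (two consecutive terms determine the rest), the sequence is periodic with period 24.
(8428 - 1) mod 24 = 3, so s_{8428} = s_4 = 6.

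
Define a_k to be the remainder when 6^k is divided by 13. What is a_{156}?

We have a_0 = 1,  a_1 = 6,  a_2 = 10,  a_3 = 8,  a_4 = 9,  a_5 = 2,  a_6 = 12,  a_7 = 7,  a_8 = 3,  a_9 = 5,  a_{10} = 4,  a_{11} = 11,  a_{12} = 1.
The sequence repeats with period 12.
So a_{156} = a_{0 + ((156-0) mod 12)} = a_0 = 1.

1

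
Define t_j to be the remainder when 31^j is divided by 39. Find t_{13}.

31

Listing terms: t_1 = 31; t_2 = 25; t_3 = 34; t_4 = 1; t_5 = 31.
The sequence repeats with period 4.
(13 - 1) mod 4 = 0, so t_{13} = t_1 = 31.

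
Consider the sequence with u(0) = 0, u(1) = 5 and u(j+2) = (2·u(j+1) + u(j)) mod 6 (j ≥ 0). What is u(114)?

4

Computing terms: u(0) = 0, u(1) = 5, u(2) = 4, u(3) = 1, u(4) = 0, u(5) = 1, u(6) = 2, u(7) = 5, u(8) = 0, u(9) = 5.
Since (u(8), u(9)) = (u(0), u(1)) = (0, 5) (two consecutive terms determine the rest), the sequence is periodic with period 8.
So u(114) = u(0 + ((114-0) mod 8)) = u(2) = 4.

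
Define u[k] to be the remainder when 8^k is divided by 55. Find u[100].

1

u[0] = 1; u[1] = 8; u[2] = 9; u[3] = 17; u[4] = 26; u[5] = 43; u[6] = 14; u[7] = 2; u[8] = 16; u[9] = 18; u[10] = 34; u[11] = 52; u[12] = 31; u[13] = 28; u[14] = 4; u[15] = 32; u[16] = 36; u[17] = 13; u[18] = 49; u[19] = 7; u[20] = 1.
Since u[20] = u[0] = 1, the sequence is periodic with period 20.
(100 - 0) mod 20 = 0, so u[100] = u[0] = 1.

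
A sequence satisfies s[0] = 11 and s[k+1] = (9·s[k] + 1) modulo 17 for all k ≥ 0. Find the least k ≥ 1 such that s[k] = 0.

2

Listing terms: s[0] = 11, s[1] = 15, s[2] = 0, s[3] = 1, s[4] = 10, s[5] = 6, s[6] = 4, s[7] = 3, s[8] = 11.
Since s[8] = s[0] = 11, the sequence is periodic with period 8.
The value 0 first appears (with k ≥ 1) at s[2].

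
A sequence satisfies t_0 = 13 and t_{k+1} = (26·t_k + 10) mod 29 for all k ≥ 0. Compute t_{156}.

24

We have t_0 = 13, t_1 = 0, t_2 = 10, t_3 = 9, t_4 = 12, t_5 = 3, t_6 = 1, t_7 = 7, t_8 = 18, t_9 = 14, t_{10} = 26, t_{11} = 19, t_{12} = 11, t_{13} = 6, t_{14} = 21, t_{15} = 5, t_{16} = 24, t_{17} = 25, t_{18} = 22, t_{19} = 2, t_{20} = 4, t_{21} = 27, t_{22} = 16, t_{23} = 20, t_{24} = 8, t_{25} = 15, t_{26} = 23, t_{27} = 28, t_{28} = 13.
Since t_{28} = t_0 = 13, the sequence is periodic with period 28.
(156 - 0) mod 28 = 16, so t_{156} = t_{16} = 24.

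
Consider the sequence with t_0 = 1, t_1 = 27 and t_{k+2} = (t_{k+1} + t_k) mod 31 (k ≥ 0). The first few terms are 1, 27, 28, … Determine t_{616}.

10

t_0 = 1,  t_1 = 27,  t_2 = 28,  t_3 = 24,  t_4 = 21,  t_5 = 14,  t_6 = 4,  t_7 = 18,  t_8 = 22,  t_9 = 9,  t_{10} = 0,  t_{11} = 9,  t_{12} = 9,  t_{13} = 18,  t_{14} = 27,  t_{15} = 14,  t_{16} = 10,  t_{17} = 24,  t_{18} = 3,  t_{19} = 27,  t_{20} = 30,  t_{21} = 26,  t_{22} = 25,  t_{23} = 20,  t_{24} = 14,  t_{25} = 3,  t_{26} = 17,  t_{27} = 20,  t_{28} = 6,  t_{29} = 26,  t_{30} = 1,  t_{31} = 27.
Since (t_{30}, t_{31}) = (t_0, t_1) = (1, 27) (two consecutive terms determine the rest), the sequence is periodic with period 30.
(616 - 0) mod 30 = 16, so t_{616} = t_{16} = 10.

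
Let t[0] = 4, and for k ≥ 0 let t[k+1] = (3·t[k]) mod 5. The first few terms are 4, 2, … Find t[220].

t[0] = 4; t[1] = 2; t[2] = 1; t[3] = 3; t[4] = 4.
The sequence repeats with period 4.
So t[220] = t[0 + ((220-0) mod 4)] = t[0] = 4.

4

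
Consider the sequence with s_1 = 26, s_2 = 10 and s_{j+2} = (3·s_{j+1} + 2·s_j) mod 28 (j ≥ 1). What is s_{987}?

We have s_1 = 26,  s_2 = 10,  s_3 = 26,  s_4 = 14,  s_5 = 10,  s_6 = 2,  s_7 = 26,  s_8 = 26,  s_9 = 18,  s_{10} = 22,  s_{11} = 18,  s_{12} = 14,  s_{13} = 22,  s_{14} = 10,  s_{15} = 18,  s_{16} = 18,  s_{17} = 6,  s_{18} = 26,  s_{19} = 6,  s_{20} = 14,  s_{21} = 26,  s_{22} = 22,  s_{23} = 6,  s_{24} = 6,  s_{25} = 2,  s_{26} = 18,  s_{27} = 2,  s_{28} = 14,  s_{29} = 18,  s_{30} = 26,  s_{31} = 2,  s_{32} = 2,  s_{33} = 10,  s_{34} = 6,  s_{35} = 10,  s_{36} = 14,  s_{37} = 6,  s_{38} = 18,  s_{39} = 10,  s_{40} = 10,  s_{41} = 22,  s_{42} = 2,  s_{43} = 22,  s_{44} = 14,  s_{45} = 2,  s_{46} = 6,  s_{47} = 22,  s_{48} = 22,  s_{49} = 26,  s_{50} = 10.
Since (s_{49}, s_{50}) = (s_1, s_2) = (26, 10) (two consecutive terms determine the rest), the sequence is periodic with period 48.
So s_{987} = s_{1 + ((987-1) mod 48)} = s_{27} = 2.

2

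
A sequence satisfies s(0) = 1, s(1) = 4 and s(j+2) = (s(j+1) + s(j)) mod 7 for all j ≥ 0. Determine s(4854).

Listing terms: s(0) = 1, s(1) = 4, s(2) = 5, s(3) = 2, s(4) = 0, s(5) = 2, s(6) = 2, s(7) = 4, s(8) = 6, s(9) = 3, s(10) = 2, s(11) = 5, s(12) = 0, s(13) = 5, s(14) = 5, s(15) = 3, s(16) = 1, s(17) = 4.
The sequence repeats with period 16.
So s(4854) = s(0 + ((4854-0) mod 16)) = s(6) = 2.

2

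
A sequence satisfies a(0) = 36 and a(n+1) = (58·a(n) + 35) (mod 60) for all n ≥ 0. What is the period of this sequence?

a(0) = 36, a(1) = 23, a(2) = 49, a(3) = 57, a(4) = 41, a(5) = 13, a(6) = 9, a(7) = 17, a(8) = 1, a(9) = 33, a(10) = 29, a(11) = 37, a(12) = 21, a(13) = 53, a(14) = 49.
Since a(14) = a(2) = 49, the sequence is eventually periodic: after a pre-period of length 2 it cycles with period 12.

12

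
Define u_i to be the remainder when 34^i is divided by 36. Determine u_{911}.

4

Listing terms: u_0 = 1; u_1 = 34; u_2 = 4; u_3 = 28; u_4 = 16; u_5 = 4.
Since u_5 = u_2 = 4, the sequence is eventually periodic: after a pre-period of length 2 it cycles with period 3.
For i ≥ 2, u_i depends only on (i - 2) mod 3. (911 - 2) mod 3 = 0, so u_{911} = u_2 = 4.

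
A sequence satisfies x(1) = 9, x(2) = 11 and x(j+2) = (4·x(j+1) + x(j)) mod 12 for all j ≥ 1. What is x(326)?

7

Listing terms: x(1) = 9,  x(2) = 11,  x(3) = 5,  x(4) = 7,  x(5) = 9,  x(6) = 7,  x(7) = 1,  x(8) = 11,  x(9) = 9,  x(10) = 11.
The sequence repeats with period 8.
(326 - 1) mod 8 = 5, so x(326) = x(6) = 7.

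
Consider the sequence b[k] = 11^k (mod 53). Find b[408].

We have b[0] = 1; b[1] = 11; b[2] = 15; b[3] = 6; b[4] = 13; b[5] = 37; b[6] = 36; b[7] = 25; b[8] = 10; b[9] = 4; b[10] = 44; b[11] = 7; b[12] = 24; b[13] = 52; b[14] = 42; b[15] = 38; b[16] = 47; b[17] = 40; b[18] = 16; b[19] = 17; b[20] = 28; b[21] = 43; b[22] = 49; b[23] = 9; b[24] = 46; b[25] = 29; b[26] = 1.
Since b[26] = b[0] = 1, the sequence is periodic with period 26.
(408 - 0) mod 26 = 18, so b[408] = b[18] = 16.

16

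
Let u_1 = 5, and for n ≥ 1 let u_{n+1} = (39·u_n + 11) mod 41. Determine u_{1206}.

2

We have u_1 = 5; u_2 = 1; u_3 = 9; u_4 = 34; u_5 = 25; u_6 = 2; u_7 = 7; u_8 = 38; u_9 = 17; u_{10} = 18; u_{11} = 16; u_{12} = 20; u_{13} = 12; u_{14} = 28; u_{15} = 37; u_{16} = 19; u_{17} = 14; u_{18} = 24; u_{19} = 4; u_{20} = 3; u_{21} = 5.
Since u_{21} = u_1 = 5, the sequence is periodic with period 20.
So u_{1206} = u_{1 + ((1206-1) mod 20)} = u_6 = 2.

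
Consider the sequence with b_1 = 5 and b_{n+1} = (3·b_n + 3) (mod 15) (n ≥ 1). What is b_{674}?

3

Listing terms: b_1 = 5, b_2 = 3, b_3 = 12, b_4 = 9, b_5 = 0, b_6 = 3.
Since b_6 = b_2 = 3, the sequence is eventually periodic: after a pre-period of length 1 it cycles with period 4.
For n ≥ 2, b_n depends only on (n - 2) mod 4. (674 - 2) mod 4 = 0, so b_{674} = b_2 = 3.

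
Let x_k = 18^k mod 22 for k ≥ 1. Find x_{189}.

Computing terms: x_1 = 18; x_2 = 16; x_3 = 2; x_4 = 14; x_5 = 10; x_6 = 4; x_7 = 6; x_8 = 20; x_9 = 8; x_{10} = 12; x_{11} = 18.
The sequence repeats with period 10.
So x_{189} = x_{1 + ((189-1) mod 10)} = x_9 = 8.

8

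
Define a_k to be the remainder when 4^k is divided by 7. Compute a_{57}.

1

Listing terms: a_1 = 4,  a_2 = 2,  a_3 = 1,  a_4 = 4.
Since a_4 = a_1 = 4, the sequence is periodic with period 3.
So a_{57} = a_{1 + ((57-1) mod 3)} = a_3 = 1.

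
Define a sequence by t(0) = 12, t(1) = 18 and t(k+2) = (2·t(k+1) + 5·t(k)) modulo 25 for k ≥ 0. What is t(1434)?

6

t(0) = 12,  t(1) = 18,  t(2) = 21,  t(3) = 7,  t(4) = 19,  t(5) = 23,  t(6) = 16,  t(7) = 22,  t(8) = 24,  t(9) = 8,  t(10) = 11,  t(11) = 12,  t(12) = 4,  t(13) = 18,  t(14) = 6,  t(15) = 2,  t(16) = 9,  t(17) = 3,  t(18) = 1,  t(19) = 17,  t(20) = 14,  t(21) = 13,  t(22) = 21,  t(23) = 7.
Since (t(22), t(23)) = (t(2), t(3)) = (21, 7) (two consecutive terms determine the rest), the sequence is eventually periodic: after a pre-period of length 2 it cycles with period 20.
For k ≥ 2, t(k) depends only on (k - 2) mod 20. (1434 - 2) mod 20 = 12, so t(1434) = t(14) = 6.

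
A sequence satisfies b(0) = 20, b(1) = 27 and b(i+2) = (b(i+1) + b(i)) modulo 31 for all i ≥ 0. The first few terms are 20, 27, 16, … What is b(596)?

19

b(0) = 20,  b(1) = 27,  b(2) = 16,  b(3) = 12,  b(4) = 28,  b(5) = 9,  b(6) = 6,  b(7) = 15,  b(8) = 21,  b(9) = 5,  b(10) = 26,  b(11) = 0,  b(12) = 26,  b(13) = 26,  b(14) = 21,  b(15) = 16,  b(16) = 6,  b(17) = 22,  b(18) = 28,  b(19) = 19,  b(20) = 16,  b(21) = 4,  b(22) = 20,  b(23) = 24,  b(24) = 13,  b(25) = 6,  b(26) = 19,  b(27) = 25,  b(28) = 13,  b(29) = 7,  b(30) = 20,  b(31) = 27.
The sequence repeats with period 30.
(596 - 0) mod 30 = 26, so b(596) = b(26) = 19.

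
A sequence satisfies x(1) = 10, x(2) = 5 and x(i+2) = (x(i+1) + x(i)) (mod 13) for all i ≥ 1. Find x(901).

9

x(1) = 10, x(2) = 5, x(3) = 2, x(4) = 7, x(5) = 9, x(6) = 3, x(7) = 12, x(8) = 2, x(9) = 1, x(10) = 3, x(11) = 4, x(12) = 7, x(13) = 11, x(14) = 5, x(15) = 3, x(16) = 8, x(17) = 11, x(18) = 6, x(19) = 4, x(20) = 10, x(21) = 1, x(22) = 11, x(23) = 12, x(24) = 10, x(25) = 9, x(26) = 6, x(27) = 2, x(28) = 8, x(29) = 10, x(30) = 5.
The sequence repeats with period 28.
So x(901) = x(1 + ((901-1) mod 28)) = x(5) = 9.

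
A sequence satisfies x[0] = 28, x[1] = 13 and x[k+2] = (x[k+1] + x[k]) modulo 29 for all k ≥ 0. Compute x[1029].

We have x[0] = 28, x[1] = 13, x[2] = 12, x[3] = 25, x[4] = 8, x[5] = 4, x[6] = 12, x[7] = 16, x[8] = 28, x[9] = 15, x[10] = 14, x[11] = 0, x[12] = 14, x[13] = 14, x[14] = 28, x[15] = 13.
Since (x[14], x[15]) = (x[0], x[1]) = (28, 13) (two consecutive terms determine the rest), the sequence is periodic with period 14.
So x[1029] = x[0 + ((1029-0) mod 14)] = x[7] = 16.

16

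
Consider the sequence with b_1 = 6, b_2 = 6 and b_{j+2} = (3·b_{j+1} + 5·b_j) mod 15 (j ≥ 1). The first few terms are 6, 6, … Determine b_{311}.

Listing terms: b_1 = 6,  b_2 = 6,  b_3 = 3,  b_4 = 9,  b_5 = 12,  b_6 = 6,  b_7 = 3.
Since (b_6, b_7) = (b_2, b_3) = (6, 3) (two consecutive terms determine the rest), the sequence is eventually periodic: after a pre-period of length 1 it cycles with period 4.
For j ≥ 2, b_j depends only on (j - 2) mod 4. (311 - 2) mod 4 = 1, so b_{311} = b_3 = 3.

3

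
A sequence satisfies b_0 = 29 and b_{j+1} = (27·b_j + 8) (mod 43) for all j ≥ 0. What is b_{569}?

12

b_0 = 29, b_1 = 17, b_2 = 37, b_3 = 18, b_4 = 21, b_5 = 16, b_6 = 10, b_7 = 20, b_8 = 32, b_9 = 12, b_{10} = 31, b_{11} = 28, b_{12} = 33, b_{13} = 39, b_{14} = 29.
The sequence repeats with period 14.
So b_{569} = b_{0 + ((569-0) mod 14)} = b_9 = 12.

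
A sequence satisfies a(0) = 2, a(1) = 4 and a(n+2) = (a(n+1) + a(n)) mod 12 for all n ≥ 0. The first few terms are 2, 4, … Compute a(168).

Computing terms: a(0) = 2, a(1) = 4, a(2) = 6, a(3) = 10, a(4) = 4, a(5) = 2, a(6) = 6, a(7) = 8, a(8) = 2, a(9) = 10, a(10) = 0, a(11) = 10, a(12) = 10, a(13) = 8, a(14) = 6, a(15) = 2, a(16) = 8, a(17) = 10, a(18) = 6, a(19) = 4, a(20) = 10, a(21) = 2, a(22) = 0, a(23) = 2, a(24) = 2, a(25) = 4.
The sequence repeats with period 24.
So a(168) = a(0 + ((168-0) mod 24)) = a(0) = 2.

2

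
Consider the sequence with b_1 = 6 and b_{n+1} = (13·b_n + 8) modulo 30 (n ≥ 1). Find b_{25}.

6

Computing terms: b_1 = 6, b_2 = 26, b_3 = 16, b_4 = 6.
Since b_4 = b_1 = 6, the sequence is periodic with period 3.
(25 - 1) mod 3 = 0, so b_{25} = b_1 = 6.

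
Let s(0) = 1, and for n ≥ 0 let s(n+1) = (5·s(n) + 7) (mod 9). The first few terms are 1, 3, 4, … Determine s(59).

Computing terms: s(0) = 1,  s(1) = 3,  s(2) = 4,  s(3) = 0,  s(4) = 7,  s(5) = 6,  s(6) = 1.
The sequence repeats with period 6.
(59 - 0) mod 6 = 5, so s(59) = s(5) = 6.

6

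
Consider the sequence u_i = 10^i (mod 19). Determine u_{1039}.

13

Computing terms: u_0 = 1,  u_1 = 10,  u_2 = 5,  u_3 = 12,  u_4 = 6,  u_5 = 3,  u_6 = 11,  u_7 = 15,  u_8 = 17,  u_9 = 18,  u_{10} = 9,  u_{11} = 14,  u_{12} = 7,  u_{13} = 13,  u_{14} = 16,  u_{15} = 8,  u_{16} = 4,  u_{17} = 2,  u_{18} = 1.
Since u_{18} = u_0 = 1, the sequence is periodic with period 18.
(1039 - 0) mod 18 = 13, so u_{1039} = u_{13} = 13.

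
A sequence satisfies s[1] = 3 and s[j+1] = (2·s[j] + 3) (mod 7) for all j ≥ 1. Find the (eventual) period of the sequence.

Computing terms: s[1] = 3, s[2] = 2, s[3] = 0, s[4] = 3.
The sequence repeats with period 3.

3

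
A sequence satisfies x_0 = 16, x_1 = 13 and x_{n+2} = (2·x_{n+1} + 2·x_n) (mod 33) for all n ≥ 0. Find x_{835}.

Computing terms: x_0 = 16,  x_1 = 13,  x_2 = 25,  x_3 = 10,  x_4 = 4,  x_5 = 28,  x_6 = 31,  x_7 = 19,  x_8 = 1,  x_9 = 7,  x_{10} = 16,  x_{11} = 13.
The sequence repeats with period 10.
(835 - 0) mod 10 = 5, so x_{835} = x_5 = 28.

28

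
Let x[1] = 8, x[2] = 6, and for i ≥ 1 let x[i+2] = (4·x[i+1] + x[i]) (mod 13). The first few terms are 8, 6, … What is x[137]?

6

Computing terms: x[1] = 8, x[2] = 6, x[3] = 6, x[4] = 4, x[5] = 9, x[6] = 1, x[7] = 0, x[8] = 1, x[9] = 4, x[10] = 4, x[11] = 7, x[12] = 6, x[13] = 5, x[14] = 0, x[15] = 5, x[16] = 7, x[17] = 7, x[18] = 9, x[19] = 4, x[20] = 12, x[21] = 0, x[22] = 12, x[23] = 9, x[24] = 9, x[25] = 6, x[26] = 7, x[27] = 8, x[28] = 0, x[29] = 8, x[30] = 6.
The sequence repeats with period 28.
So x[137] = x[1 + ((137-1) mod 28)] = x[25] = 6.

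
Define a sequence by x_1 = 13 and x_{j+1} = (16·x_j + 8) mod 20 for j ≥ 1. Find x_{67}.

Listing terms: x_1 = 13,  x_2 = 16,  x_3 = 4,  x_4 = 12,  x_5 = 0,  x_6 = 8,  x_7 = 16.
Since x_7 = x_2 = 16, the sequence is eventually periodic: after a pre-period of length 1 it cycles with period 5.
For j ≥ 2, x_j depends only on (j - 2) mod 5. (67 - 2) mod 5 = 0, so x_{67} = x_2 = 16.

16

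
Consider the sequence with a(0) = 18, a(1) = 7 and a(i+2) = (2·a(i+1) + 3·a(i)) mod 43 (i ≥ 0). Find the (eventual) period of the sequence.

42

We have a(0) = 18; a(1) = 7; a(2) = 25; a(3) = 28; a(4) = 2; a(5) = 2; a(6) = 10; a(7) = 26; a(8) = 39; a(9) = 27; a(10) = 42; a(11) = 36; a(12) = 26; a(13) = 31; a(14) = 11; a(15) = 29; a(16) = 5; a(17) = 11; a(18) = 37; a(19) = 21; a(20) = 24; a(21) = 25; a(22) = 36; a(23) = 18; a(24) = 15; a(25) = 41; a(26) = 41; a(27) = 33; a(28) = 17; a(29) = 4; a(30) = 16; a(31) = 1; a(32) = 7; a(33) = 17; a(34) = 12; a(35) = 32; a(36) = 14; a(37) = 38; a(38) = 32; a(39) = 6; a(40) = 22; a(41) = 19; a(42) = 18; a(43) = 7.
The sequence repeats with period 42.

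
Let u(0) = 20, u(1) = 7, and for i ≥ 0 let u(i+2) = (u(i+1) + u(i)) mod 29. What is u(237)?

16

Listing terms: u(0) = 20,  u(1) = 7,  u(2) = 27,  u(3) = 5,  u(4) = 3,  u(5) = 8,  u(6) = 11,  u(7) = 19,  u(8) = 1,  u(9) = 20,  u(10) = 21,  u(11) = 12,  u(12) = 4,  u(13) = 16,  u(14) = 20,  u(15) = 7.
Since (u(14), u(15)) = (u(0), u(1)) = (20, 7) (two consecutive terms determine the rest), the sequence is periodic with period 14.
(237 - 0) mod 14 = 13, so u(237) = u(13) = 16.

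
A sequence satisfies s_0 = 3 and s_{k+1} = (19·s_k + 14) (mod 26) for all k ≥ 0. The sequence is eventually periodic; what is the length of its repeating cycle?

12

We have s_0 = 3; s_1 = 19; s_2 = 11; s_3 = 15; s_4 = 13; s_5 = 1; s_6 = 7; s_7 = 17; s_8 = 25; s_9 = 21; s_{10} = 23; s_{11} = 9; s_{12} = 3.
The sequence repeats with period 12.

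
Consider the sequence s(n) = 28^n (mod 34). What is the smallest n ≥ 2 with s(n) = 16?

8

s(1) = 28, s(2) = 2, s(3) = 22, s(4) = 4, s(5) = 10, s(6) = 8, s(7) = 20, s(8) = 16, s(9) = 6, s(10) = 32, s(11) = 12, s(12) = 30, s(13) = 24, s(14) = 26, s(15) = 14, s(16) = 18, s(17) = 28.
The sequence repeats with period 16.
The value 16 first appears (with n ≥ 2) at s(8).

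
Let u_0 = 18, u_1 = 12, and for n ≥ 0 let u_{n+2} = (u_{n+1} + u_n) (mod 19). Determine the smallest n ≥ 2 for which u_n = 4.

3

We have u_0 = 18, u_1 = 12, u_2 = 11, u_3 = 4, u_4 = 15, u_5 = 0, u_6 = 15, u_7 = 15, u_8 = 11, u_9 = 7, u_{10} = 18, u_{11} = 6, u_{12} = 5, u_{13} = 11, u_{14} = 16, u_{15} = 8, u_{16} = 5, u_{17} = 13, u_{18} = 18, u_{19} = 12.
Since (u_{18}, u_{19}) = (u_0, u_1) = (18, 12) (two consecutive terms determine the rest), the sequence is periodic with period 18.
The value 4 first appears (with n ≥ 2) at u_3.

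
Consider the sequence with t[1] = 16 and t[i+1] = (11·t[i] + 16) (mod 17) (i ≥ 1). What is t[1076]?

We have t[1] = 16; t[2] = 5; t[3] = 3; t[4] = 15; t[5] = 11; t[6] = 1; t[7] = 10; t[8] = 7; t[9] = 8; t[10] = 2; t[11] = 4; t[12] = 9; t[13] = 13; t[14] = 6; t[15] = 14; t[16] = 0; t[17] = 16.
Since t[17] = t[1] = 16, the sequence is periodic with period 16.
So t[1076] = t[1 + ((1076-1) mod 16)] = t[4] = 15.

15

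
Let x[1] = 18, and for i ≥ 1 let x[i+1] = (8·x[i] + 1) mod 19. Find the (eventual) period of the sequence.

Listing terms: x[1] = 18, x[2] = 12, x[3] = 2, x[4] = 17, x[5] = 4, x[6] = 14, x[7] = 18.
Since x[7] = x[1] = 18, the sequence is periodic with period 6.

6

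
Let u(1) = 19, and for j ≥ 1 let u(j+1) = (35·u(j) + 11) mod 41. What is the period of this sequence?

40

u(1) = 19,  u(2) = 20,  u(3) = 14,  u(4) = 9,  u(5) = 39,  u(6) = 23,  u(7) = 37,  u(8) = 35,  u(9) = 6,  u(10) = 16,  u(11) = 38,  u(12) = 29,  u(13) = 1,  u(14) = 5,  u(15) = 22,  u(16) = 2,  u(17) = 40,  u(18) = 17,  u(19) = 32,  u(20) = 24,  u(21) = 31,  u(22) = 30,  u(23) = 36,  u(24) = 0,  u(25) = 11,  u(26) = 27,  u(27) = 13,  u(28) = 15,  u(29) = 3,  u(30) = 34,  u(31) = 12,  u(32) = 21,  u(33) = 8,  u(34) = 4,  u(35) = 28,  u(36) = 7,  u(37) = 10,  u(38) = 33,  u(39) = 18,  u(40) = 26,  u(41) = 19.
The sequence repeats with period 40.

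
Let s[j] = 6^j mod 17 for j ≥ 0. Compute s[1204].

Listing terms: s[0] = 1; s[1] = 6; s[2] = 2; s[3] = 12; s[4] = 4; s[5] = 7; s[6] = 8; s[7] = 14; s[8] = 16; s[9] = 11; s[10] = 15; s[11] = 5; s[12] = 13; s[13] = 10; s[14] = 9; s[15] = 3; s[16] = 1.
The sequence repeats with period 16.
(1204 - 0) mod 16 = 4, so s[1204] = s[4] = 4.

4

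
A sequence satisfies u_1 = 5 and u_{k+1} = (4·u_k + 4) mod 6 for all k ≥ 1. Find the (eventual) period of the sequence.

We have u_1 = 5; u_2 = 0; u_3 = 4; u_4 = 2; u_5 = 0.
Since u_5 = u_2 = 0, the sequence is eventually periodic: after a pre-period of length 1 it cycles with period 3.

3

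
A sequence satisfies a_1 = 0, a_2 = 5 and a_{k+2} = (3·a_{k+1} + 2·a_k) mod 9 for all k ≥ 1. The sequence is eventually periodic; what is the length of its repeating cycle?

12

a_1 = 0, a_2 = 5, a_3 = 6, a_4 = 1, a_5 = 6, a_6 = 2, a_7 = 0, a_8 = 4, a_9 = 3, a_{10} = 8, a_{11} = 3, a_{12} = 7, a_{13} = 0, a_{14} = 5.
Since (a_{13}, a_{14}) = (a_1, a_2) = (0, 5) (two consecutive terms determine the rest), the sequence is periodic with period 12.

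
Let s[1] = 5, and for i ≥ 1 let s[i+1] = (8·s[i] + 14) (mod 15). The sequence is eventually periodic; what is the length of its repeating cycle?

We have s[1] = 5; s[2] = 9; s[3] = 11; s[4] = 12; s[5] = 5.
The sequence repeats with period 4.

4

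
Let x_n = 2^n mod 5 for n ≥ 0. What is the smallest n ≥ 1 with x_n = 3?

x_0 = 1,  x_1 = 2,  x_2 = 4,  x_3 = 3,  x_4 = 1.
The sequence repeats with period 4.
The value 3 first appears (with n ≥ 1) at x_3.

3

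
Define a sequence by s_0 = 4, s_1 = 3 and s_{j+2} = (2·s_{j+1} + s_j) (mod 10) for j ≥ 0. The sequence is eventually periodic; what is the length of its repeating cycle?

12

Computing terms: s_0 = 4,  s_1 = 3,  s_2 = 0,  s_3 = 3,  s_4 = 6,  s_5 = 5,  s_6 = 6,  s_7 = 7,  s_8 = 0,  s_9 = 7,  s_{10} = 4,  s_{11} = 5,  s_{12} = 4,  s_{13} = 3.
The sequence repeats with period 12.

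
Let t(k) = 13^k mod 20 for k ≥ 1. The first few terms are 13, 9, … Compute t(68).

1

Listing terms: t(1) = 13, t(2) = 9, t(3) = 17, t(4) = 1, t(5) = 13.
The sequence repeats with period 4.
So t(68) = t(1 + ((68-1) mod 4)) = t(4) = 1.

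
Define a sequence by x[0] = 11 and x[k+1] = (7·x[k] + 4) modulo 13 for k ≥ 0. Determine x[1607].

1

x[0] = 11,  x[1] = 3,  x[2] = 12,  x[3] = 10,  x[4] = 9,  x[5] = 2,  x[6] = 5,  x[7] = 0,  x[8] = 4,  x[9] = 6,  x[10] = 7,  x[11] = 1,  x[12] = 11.
The sequence repeats with period 12.
(1607 - 0) mod 12 = 11, so x[1607] = x[11] = 1.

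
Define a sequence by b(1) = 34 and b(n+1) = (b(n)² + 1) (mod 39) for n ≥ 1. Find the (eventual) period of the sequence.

We have b(1) = 34, b(2) = 26, b(3) = 14, b(4) = 2, b(5) = 5, b(6) = 26.
Since b(6) = b(2) = 26, the sequence is eventually periodic: after a pre-period of length 1 it cycles with period 4.

4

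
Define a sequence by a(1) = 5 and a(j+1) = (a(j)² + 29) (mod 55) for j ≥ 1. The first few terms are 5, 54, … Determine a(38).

We have a(1) = 5; a(2) = 54; a(3) = 30; a(4) = 49; a(5) = 10; a(6) = 19; a(7) = 5.
The sequence repeats with period 6.
So a(38) = a(1 + ((38-1) mod 6)) = a(2) = 54.

54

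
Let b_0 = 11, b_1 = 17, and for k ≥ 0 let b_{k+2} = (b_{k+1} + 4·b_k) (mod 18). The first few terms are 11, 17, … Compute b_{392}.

17

Listing terms: b_0 = 11,  b_1 = 17,  b_2 = 7,  b_3 = 3,  b_4 = 13,  b_5 = 7,  b_6 = 5,  b_7 = 15,  b_8 = 17,  b_9 = 5,  b_{10} = 1,  b_{11} = 3,  b_{12} = 7,  b_{13} = 1,  b_{14} = 11,  b_{15} = 15,  b_{16} = 5,  b_{17} = 11,  b_{18} = 13,  b_{19} = 3,  b_{20} = 1,  b_{21} = 13,  b_{22} = 17,  b_{23} = 15,  b_{24} = 11,  b_{25} = 17.
The sequence repeats with period 24.
(392 - 0) mod 24 = 8, so b_{392} = b_8 = 17.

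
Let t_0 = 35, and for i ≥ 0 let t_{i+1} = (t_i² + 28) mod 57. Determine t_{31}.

20

Computing terms: t_0 = 35; t_1 = 56; t_2 = 29; t_3 = 14; t_4 = 53; t_5 = 44; t_6 = 26; t_7 = 20; t_8 = 29.
Since t_8 = t_2 = 29, the sequence is eventually periodic: after a pre-period of length 2 it cycles with period 6.
For i ≥ 2, t_i depends only on (i - 2) mod 6. (31 - 2) mod 6 = 5, so t_{31} = t_7 = 20.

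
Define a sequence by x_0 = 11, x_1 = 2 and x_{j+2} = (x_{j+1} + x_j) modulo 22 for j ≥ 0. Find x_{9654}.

17

Listing terms: x_0 = 11; x_1 = 2; x_2 = 13; x_3 = 15; x_4 = 6; x_5 = 21; x_6 = 5; x_7 = 4; x_8 = 9; x_9 = 13; x_{10} = 0; x_{11} = 13; x_{12} = 13; x_{13} = 4; x_{14} = 17; x_{15} = 21; x_{16} = 16; x_{17} = 15; x_{18} = 9; x_{19} = 2; x_{20} = 11; x_{21} = 13; x_{22} = 2; x_{23} = 15; x_{24} = 17; x_{25} = 10; x_{26} = 5; x_{27} = 15; x_{28} = 20; x_{29} = 13; x_{30} = 11; x_{31} = 2.
The sequence repeats with period 30.
So x_{9654} = x_{0 + ((9654-0) mod 30)} = x_{24} = 17.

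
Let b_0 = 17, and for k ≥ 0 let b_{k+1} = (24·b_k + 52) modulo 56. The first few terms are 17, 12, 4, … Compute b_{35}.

28

Listing terms: b_0 = 17; b_1 = 12; b_2 = 4; b_3 = 36; b_4 = 20; b_5 = 28; b_6 = 52; b_7 = 12.
Since b_7 = b_1 = 12, the sequence is eventually periodic: after a pre-period of length 1 it cycles with period 6.
For k ≥ 1, b_k depends only on (k - 1) mod 6. (35 - 1) mod 6 = 4, so b_{35} = b_5 = 28.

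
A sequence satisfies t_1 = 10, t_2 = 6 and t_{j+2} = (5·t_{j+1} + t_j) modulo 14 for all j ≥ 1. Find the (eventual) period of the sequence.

We have t_1 = 10, t_2 = 6, t_3 = 12, t_4 = 10, t_5 = 6.
Since (t_4, t_5) = (t_1, t_2) = (10, 6) (two consecutive terms determine the rest), the sequence is periodic with period 3.

3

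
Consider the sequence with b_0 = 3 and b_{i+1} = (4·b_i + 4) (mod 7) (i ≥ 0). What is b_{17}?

5

Listing terms: b_0 = 3; b_1 = 2; b_2 = 5; b_3 = 3.
Since b_3 = b_0 = 3, the sequence is periodic with period 3.
(17 - 0) mod 3 = 2, so b_{17} = b_2 = 5.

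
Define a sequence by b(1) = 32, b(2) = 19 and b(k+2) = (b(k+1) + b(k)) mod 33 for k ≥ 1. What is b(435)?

0

Listing terms: b(1) = 32, b(2) = 19, b(3) = 18, b(4) = 4, b(5) = 22, b(6) = 26, b(7) = 15, b(8) = 8, b(9) = 23, b(10) = 31, b(11) = 21, b(12) = 19, b(13) = 7, b(14) = 26, b(15) = 0, b(16) = 26, b(17) = 26, b(18) = 19, b(19) = 12, b(20) = 31, b(21) = 10, b(22) = 8, b(23) = 18, b(24) = 26, b(25) = 11, b(26) = 4, b(27) = 15, b(28) = 19, b(29) = 1, b(30) = 20, b(31) = 21, b(32) = 8, b(33) = 29, b(34) = 4, b(35) = 0, b(36) = 4, b(37) = 4, b(38) = 8, b(39) = 12, b(40) = 20, b(41) = 32, b(42) = 19.
The sequence repeats with period 40.
So b(435) = b(1 + ((435-1) mod 40)) = b(35) = 0.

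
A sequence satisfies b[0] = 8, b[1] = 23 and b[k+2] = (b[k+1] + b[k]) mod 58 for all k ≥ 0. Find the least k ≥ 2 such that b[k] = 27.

b[0] = 8,  b[1] = 23,  b[2] = 31,  b[3] = 54,  b[4] = 27,  b[5] = 23,  b[6] = 50,  b[7] = 15,  b[8] = 7,  b[9] = 22,  b[10] = 29,  b[11] = 51,  b[12] = 22,  b[13] = 15,  b[14] = 37,  b[15] = 52,  b[16] = 31,  b[17] = 25,  b[18] = 56,  b[19] = 23,  b[20] = 21,  b[21] = 44,  b[22] = 7,  b[23] = 51,  b[24] = 0,  b[25] = 51,  b[26] = 51,  b[27] = 44,  b[28] = 37,  b[29] = 23,  b[30] = 2,  b[31] = 25,  b[32] = 27,  b[33] = 52,  b[34] = 21,  b[35] = 15,  b[36] = 36,  b[37] = 51,  b[38] = 29,  b[39] = 22,  b[40] = 51,  b[41] = 15,  b[42] = 8,  b[43] = 23.
The sequence repeats with period 42.
The value 27 first appears (with k ≥ 2) at b[4].

4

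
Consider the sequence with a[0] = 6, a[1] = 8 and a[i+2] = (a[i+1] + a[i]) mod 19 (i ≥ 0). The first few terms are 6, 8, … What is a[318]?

a[0] = 6, a[1] = 8, a[2] = 14, a[3] = 3, a[4] = 17, a[5] = 1, a[6] = 18, a[7] = 0, a[8] = 18, a[9] = 18, a[10] = 17, a[11] = 16, a[12] = 14, a[13] = 11, a[14] = 6, a[15] = 17, a[16] = 4, a[17] = 2, a[18] = 6, a[19] = 8.
The sequence repeats with period 18.
(318 - 0) mod 18 = 12, so a[318] = a[12] = 14.

14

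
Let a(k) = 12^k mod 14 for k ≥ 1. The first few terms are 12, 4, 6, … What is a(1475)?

a(1) = 12, a(2) = 4, a(3) = 6, a(4) = 2, a(5) = 10, a(6) = 8, a(7) = 12.
The sequence repeats with period 6.
So a(1475) = a(1 + ((1475-1) mod 6)) = a(5) = 10.

10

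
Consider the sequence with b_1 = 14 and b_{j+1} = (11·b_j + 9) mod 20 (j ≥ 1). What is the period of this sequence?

10

We have b_1 = 14, b_2 = 3, b_3 = 2, b_4 = 11, b_5 = 10, b_6 = 19, b_7 = 18, b_8 = 7, b_9 = 6, b_{10} = 15, b_{11} = 14.
The sequence repeats with period 10.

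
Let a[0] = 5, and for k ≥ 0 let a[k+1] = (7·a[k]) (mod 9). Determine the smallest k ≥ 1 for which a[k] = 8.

Listing terms: a[0] = 5,  a[1] = 8,  a[2] = 2,  a[3] = 5.
Since a[3] = a[0] = 5, the sequence is periodic with period 3.
The value 8 first appears (with k ≥ 1) at a[1].

1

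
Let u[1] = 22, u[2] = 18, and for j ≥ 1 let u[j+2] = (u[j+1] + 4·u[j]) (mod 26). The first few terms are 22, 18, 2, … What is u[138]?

Computing terms: u[1] = 22,  u[2] = 18,  u[3] = 2,  u[4] = 22,  u[5] = 4,  u[6] = 14,  u[7] = 4,  u[8] = 8,  u[9] = 24,  u[10] = 4,  u[11] = 22,  u[12] = 12,  u[13] = 22,  u[14] = 18.
Since (u[13], u[14]) = (u[1], u[2]) = (22, 18) (two consecutive terms determine the rest), the sequence is periodic with period 12.
So u[138] = u[1 + ((138-1) mod 12)] = u[6] = 14.

14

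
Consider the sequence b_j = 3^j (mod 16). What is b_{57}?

b_1 = 3; b_2 = 9; b_3 = 11; b_4 = 1; b_5 = 3.
Since b_5 = b_1 = 3, the sequence is periodic with period 4.
(57 - 1) mod 4 = 0, so b_{57} = b_1 = 3.

3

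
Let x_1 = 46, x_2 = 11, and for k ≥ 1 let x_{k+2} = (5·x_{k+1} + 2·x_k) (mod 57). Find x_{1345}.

37

Listing terms: x_1 = 46,  x_2 = 11,  x_3 = 33,  x_4 = 16,  x_5 = 32,  x_6 = 21,  x_7 = 55,  x_8 = 32,  x_9 = 42,  x_{10} = 46,  x_{11} = 29,  x_{12} = 9,  x_{13} = 46,  x_{14} = 20,  x_{15} = 21,  x_{16} = 31,  x_{17} = 26,  x_{18} = 21,  x_{19} = 43,  x_{20} = 29,  x_{21} = 3,  x_{22} = 16,  x_{23} = 29,  x_{24} = 6,  x_{25} = 31,  x_{26} = 53,  x_{27} = 42,  x_{28} = 31,  x_{29} = 11,  x_{30} = 3,  x_{31} = 37,  x_{32} = 20,  x_{33} = 3,  x_{34} = 55,  x_{35} = 53,  x_{36} = 33,  x_{37} = 43,  x_{38} = 53,  x_{39} = 9,  x_{40} = 37,  x_{41} = 32,  x_{42} = 6,  x_{43} = 37,  x_{44} = 26,  x_{45} = 33,  x_{46} = 46,  x_{47} = 11.
Since (x_{46}, x_{47}) = (x_1, x_2) = (46, 11) (two consecutive terms determine the rest), the sequence is periodic with period 45.
(1345 - 1) mod 45 = 39, so x_{1345} = x_{40} = 37.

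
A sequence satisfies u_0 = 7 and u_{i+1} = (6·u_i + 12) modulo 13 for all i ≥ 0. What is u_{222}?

Listing terms: u_0 = 7, u_1 = 2, u_2 = 11, u_3 = 0, u_4 = 12, u_5 = 6, u_6 = 9, u_7 = 1, u_8 = 5, u_9 = 3, u_{10} = 4, u_{11} = 10, u_{12} = 7.
Since u_{12} = u_0 = 7, the sequence is periodic with period 12.
(222 - 0) mod 12 = 6, so u_{222} = u_6 = 9.

9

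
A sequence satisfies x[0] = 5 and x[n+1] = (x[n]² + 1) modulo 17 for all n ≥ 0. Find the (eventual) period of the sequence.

x[0] = 5; x[1] = 9; x[2] = 14; x[3] = 10; x[4] = 16; x[5] = 2; x[6] = 5.
Since x[6] = x[0] = 5, the sequence is periodic with period 6.

6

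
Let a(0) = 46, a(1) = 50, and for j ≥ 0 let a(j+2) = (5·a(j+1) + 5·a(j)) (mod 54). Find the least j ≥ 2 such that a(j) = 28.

9

Listing terms: a(0) = 46, a(1) = 50, a(2) = 48, a(3) = 4, a(4) = 44, a(5) = 24, a(6) = 16, a(7) = 38, a(8) = 0, a(9) = 28, a(10) = 32, a(11) = 30, a(12) = 40, a(13) = 26, a(14) = 6, a(15) = 52, a(16) = 20, a(17) = 36, a(18) = 10, a(19) = 14, a(20) = 12, a(21) = 22, a(22) = 8, a(23) = 42, a(24) = 34, a(25) = 2, a(26) = 18, a(27) = 46, a(28) = 50.
Since (a(27), a(28)) = (a(0), a(1)) = (46, 50) (two consecutive terms determine the rest), the sequence is periodic with period 27.
The value 28 first appears (with j ≥ 2) at a(9).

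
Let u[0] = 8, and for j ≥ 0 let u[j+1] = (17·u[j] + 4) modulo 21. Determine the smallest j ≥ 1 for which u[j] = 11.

Listing terms: u[0] = 8; u[1] = 14; u[2] = 11; u[3] = 2; u[4] = 17; u[5] = 20; u[6] = 8.
Since u[6] = u[0] = 8, the sequence is periodic with period 6.
The value 11 first appears (with j ≥ 1) at u[2].

2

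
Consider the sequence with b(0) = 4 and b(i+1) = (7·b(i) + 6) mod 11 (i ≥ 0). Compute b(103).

Listing terms: b(0) = 4,  b(1) = 1,  b(2) = 2,  b(3) = 9,  b(4) = 3,  b(5) = 5,  b(6) = 8,  b(7) = 7,  b(8) = 0,  b(9) = 6,  b(10) = 4.
The sequence repeats with period 10.
(103 - 0) mod 10 = 3, so b(103) = b(3) = 9.

9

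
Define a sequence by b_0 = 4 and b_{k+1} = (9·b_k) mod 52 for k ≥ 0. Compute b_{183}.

4

Listing terms: b_0 = 4; b_1 = 36; b_2 = 12; b_3 = 4.
Since b_3 = b_0 = 4, the sequence is periodic with period 3.
(183 - 0) mod 3 = 0, so b_{183} = b_0 = 4.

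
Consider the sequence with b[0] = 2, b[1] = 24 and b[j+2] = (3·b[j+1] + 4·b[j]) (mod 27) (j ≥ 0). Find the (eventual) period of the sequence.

18

Computing terms: b[0] = 2,  b[1] = 24,  b[2] = 26,  b[3] = 12,  b[4] = 5,  b[5] = 9,  b[6] = 20,  b[7] = 15,  b[8] = 17,  b[9] = 3,  b[10] = 23,  b[11] = 0,  b[12] = 11,  b[13] = 6,  b[14] = 8,  b[15] = 21,  b[16] = 14,  b[17] = 18,  b[18] = 2,  b[19] = 24.
The sequence repeats with period 18.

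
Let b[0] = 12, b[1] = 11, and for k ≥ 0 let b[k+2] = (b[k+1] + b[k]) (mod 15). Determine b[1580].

12

b[0] = 12; b[1] = 11; b[2] = 8; b[3] = 4; b[4] = 12; b[5] = 1; b[6] = 13; b[7] = 14; b[8] = 12; b[9] = 11.
The sequence repeats with period 8.
So b[1580] = b[0 + ((1580-0) mod 8)] = b[4] = 12.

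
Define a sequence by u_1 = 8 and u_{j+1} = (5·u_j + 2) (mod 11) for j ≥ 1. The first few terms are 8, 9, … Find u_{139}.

u_1 = 8; u_2 = 9; u_3 = 3; u_4 = 6; u_5 = 10; u_6 = 8.
The sequence repeats with period 5.
So u_{139} = u_{1 + ((139-1) mod 5)} = u_4 = 6.

6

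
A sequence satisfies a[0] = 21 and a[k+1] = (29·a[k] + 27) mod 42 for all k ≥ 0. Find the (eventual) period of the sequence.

We have a[0] = 21,  a[1] = 6,  a[2] = 33,  a[3] = 18,  a[4] = 3,  a[5] = 30,  a[6] = 15,  a[7] = 0,  a[8] = 27,  a[9] = 12,  a[10] = 39,  a[11] = 24,  a[12] = 9,  a[13] = 36,  a[14] = 21.
The sequence repeats with period 14.

14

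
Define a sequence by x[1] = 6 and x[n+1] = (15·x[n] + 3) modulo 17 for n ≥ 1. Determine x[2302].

11

Listing terms: x[1] = 6,  x[2] = 8,  x[3] = 4,  x[4] = 12,  x[5] = 13,  x[6] = 11,  x[7] = 15,  x[8] = 7,  x[9] = 6.
The sequence repeats with period 8.
So x[2302] = x[1 + ((2302-1) mod 8)] = x[6] = 11.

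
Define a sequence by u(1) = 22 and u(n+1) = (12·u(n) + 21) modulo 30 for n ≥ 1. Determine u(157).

27

u(1) = 22; u(2) = 15; u(3) = 21; u(4) = 3; u(5) = 27; u(6) = 15.
Since u(6) = u(2) = 15, the sequence is eventually periodic: after a pre-period of length 1 it cycles with period 4.
For n ≥ 2, u(n) depends only on (n - 2) mod 4. (157 - 2) mod 4 = 3, so u(157) = u(5) = 27.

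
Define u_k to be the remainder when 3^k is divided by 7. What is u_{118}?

4

We have u_1 = 3,  u_2 = 2,  u_3 = 6,  u_4 = 4,  u_5 = 5,  u_6 = 1,  u_7 = 3.
The sequence repeats with period 6.
(118 - 1) mod 6 = 3, so u_{118} = u_4 = 4.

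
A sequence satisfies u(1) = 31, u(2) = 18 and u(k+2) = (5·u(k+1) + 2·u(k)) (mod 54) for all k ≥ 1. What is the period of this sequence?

9

We have u(1) = 31, u(2) = 18, u(3) = 44, u(4) = 40, u(5) = 18, u(6) = 8, u(7) = 22, u(8) = 18, u(9) = 26, u(10) = 4, u(11) = 18, u(12) = 44.
Since (u(11), u(12)) = (u(2), u(3)) = (18, 44) (two consecutive terms determine the rest), the sequence is eventually periodic: after a pre-period of length 1 it cycles with period 9.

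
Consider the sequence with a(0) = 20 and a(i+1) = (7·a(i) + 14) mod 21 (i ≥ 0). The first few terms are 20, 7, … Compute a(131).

0

Computing terms: a(0) = 20; a(1) = 7; a(2) = 0; a(3) = 14; a(4) = 7.
Since a(4) = a(1) = 7, the sequence is eventually periodic: after a pre-period of length 1 it cycles with period 3.
For i ≥ 1, a(i) depends only on (i - 1) mod 3. (131 - 1) mod 3 = 1, so a(131) = a(2) = 0.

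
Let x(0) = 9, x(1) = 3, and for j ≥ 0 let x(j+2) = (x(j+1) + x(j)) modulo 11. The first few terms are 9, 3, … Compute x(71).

3

Listing terms: x(0) = 9,  x(1) = 3,  x(2) = 1,  x(3) = 4,  x(4) = 5,  x(5) = 9,  x(6) = 3.
The sequence repeats with period 5.
So x(71) = x(0 + ((71-0) mod 5)) = x(1) = 3.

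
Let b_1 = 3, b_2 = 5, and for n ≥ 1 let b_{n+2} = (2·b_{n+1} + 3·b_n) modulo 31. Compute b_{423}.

19

Listing terms: b_1 = 3,  b_2 = 5,  b_3 = 19,  b_4 = 22,  b_5 = 8,  b_6 = 20,  b_7 = 2,  b_8 = 2,  b_9 = 10,  b_{10} = 26,  b_{11} = 20,  b_{12} = 25,  b_{13} = 17,  b_{14} = 16,  b_{15} = 21,  b_{16} = 28,  b_{17} = 26,  b_{18} = 12,  b_{19} = 9,  b_{20} = 23,  b_{21} = 11,  b_{22} = 29,  b_{23} = 29,  b_{24} = 21,  b_{25} = 5,  b_{26} = 11,  b_{27} = 6,  b_{28} = 14,  b_{29} = 15,  b_{30} = 10,  b_{31} = 3,  b_{32} = 5.
Since (b_{31}, b_{32}) = (b_1, b_2) = (3, 5) (two consecutive terms determine the rest), the sequence is periodic with period 30.
(423 - 1) mod 30 = 2, so b_{423} = b_3 = 19.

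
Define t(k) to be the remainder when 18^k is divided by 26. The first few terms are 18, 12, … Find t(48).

We have t(1) = 18, t(2) = 12, t(3) = 8, t(4) = 14, t(5) = 18.
The sequence repeats with period 4.
(48 - 1) mod 4 = 3, so t(48) = t(4) = 14.

14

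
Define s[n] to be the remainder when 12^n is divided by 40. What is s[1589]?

We have s[0] = 1; s[1] = 12; s[2] = 24; s[3] = 8; s[4] = 16; s[5] = 32; s[6] = 24.
Since s[6] = s[2] = 24, the sequence is eventually periodic: after a pre-period of length 2 it cycles with period 4.
For n ≥ 2, s[n] depends only on (n - 2) mod 4. (1589 - 2) mod 4 = 3, so s[1589] = s[5] = 32.

32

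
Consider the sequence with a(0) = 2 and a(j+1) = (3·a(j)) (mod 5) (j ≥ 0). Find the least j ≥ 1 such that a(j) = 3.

We have a(0) = 2,  a(1) = 1,  a(2) = 3,  a(3) = 4,  a(4) = 2.
Since a(4) = a(0) = 2, the sequence is periodic with period 4.
The value 3 first appears (with j ≥ 1) at a(2).

2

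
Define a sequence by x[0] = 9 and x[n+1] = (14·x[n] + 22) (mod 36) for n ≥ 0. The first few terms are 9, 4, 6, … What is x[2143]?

22

We have x[0] = 9; x[1] = 4; x[2] = 6; x[3] = 34; x[4] = 30; x[5] = 10; x[6] = 18; x[7] = 22; x[8] = 6.
Since x[8] = x[2] = 6, the sequence is eventually periodic: after a pre-period of length 2 it cycles with period 6.
For n ≥ 2, x[n] depends only on (n - 2) mod 6. (2143 - 2) mod 6 = 5, so x[2143] = x[7] = 22.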